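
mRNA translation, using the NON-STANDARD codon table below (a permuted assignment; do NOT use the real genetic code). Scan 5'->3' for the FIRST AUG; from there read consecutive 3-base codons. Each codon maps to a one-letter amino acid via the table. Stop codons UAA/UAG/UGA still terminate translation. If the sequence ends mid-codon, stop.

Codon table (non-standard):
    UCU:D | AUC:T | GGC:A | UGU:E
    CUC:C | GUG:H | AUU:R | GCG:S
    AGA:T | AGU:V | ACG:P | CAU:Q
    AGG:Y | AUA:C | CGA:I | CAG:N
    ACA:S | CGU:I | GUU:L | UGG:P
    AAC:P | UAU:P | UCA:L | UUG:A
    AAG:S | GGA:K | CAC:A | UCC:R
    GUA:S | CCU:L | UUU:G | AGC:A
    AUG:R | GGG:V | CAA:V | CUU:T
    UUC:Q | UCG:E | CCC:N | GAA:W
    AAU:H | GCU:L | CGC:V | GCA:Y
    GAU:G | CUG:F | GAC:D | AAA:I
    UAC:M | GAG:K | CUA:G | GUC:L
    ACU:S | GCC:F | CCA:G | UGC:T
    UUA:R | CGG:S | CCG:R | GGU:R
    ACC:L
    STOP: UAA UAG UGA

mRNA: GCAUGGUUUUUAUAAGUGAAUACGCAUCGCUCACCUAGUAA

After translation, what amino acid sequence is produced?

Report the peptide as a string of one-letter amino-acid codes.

Answer: RLGCVWMYECL

Derivation:
start AUG at pos 2
pos 2: AUG -> R; peptide=R
pos 5: GUU -> L; peptide=RL
pos 8: UUU -> G; peptide=RLG
pos 11: AUA -> C; peptide=RLGC
pos 14: AGU -> V; peptide=RLGCV
pos 17: GAA -> W; peptide=RLGCVW
pos 20: UAC -> M; peptide=RLGCVWM
pos 23: GCA -> Y; peptide=RLGCVWMY
pos 26: UCG -> E; peptide=RLGCVWMYE
pos 29: CUC -> C; peptide=RLGCVWMYEC
pos 32: ACC -> L; peptide=RLGCVWMYECL
pos 35: UAG -> STOP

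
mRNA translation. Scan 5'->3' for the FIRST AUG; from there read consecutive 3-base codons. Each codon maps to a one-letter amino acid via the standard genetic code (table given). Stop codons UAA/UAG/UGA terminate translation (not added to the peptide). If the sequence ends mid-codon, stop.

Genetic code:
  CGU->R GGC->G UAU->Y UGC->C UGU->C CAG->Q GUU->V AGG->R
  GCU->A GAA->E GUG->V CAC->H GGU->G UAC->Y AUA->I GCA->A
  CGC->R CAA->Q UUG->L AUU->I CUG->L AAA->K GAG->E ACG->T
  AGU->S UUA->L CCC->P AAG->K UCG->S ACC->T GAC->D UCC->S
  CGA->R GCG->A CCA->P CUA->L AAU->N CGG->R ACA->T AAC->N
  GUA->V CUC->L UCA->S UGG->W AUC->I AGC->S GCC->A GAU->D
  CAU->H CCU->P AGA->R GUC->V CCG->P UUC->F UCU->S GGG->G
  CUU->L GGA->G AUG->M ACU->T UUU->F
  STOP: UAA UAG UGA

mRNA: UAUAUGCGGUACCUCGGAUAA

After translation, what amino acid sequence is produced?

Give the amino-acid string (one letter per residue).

start AUG at pos 3
pos 3: AUG -> M; peptide=M
pos 6: CGG -> R; peptide=MR
pos 9: UAC -> Y; peptide=MRY
pos 12: CUC -> L; peptide=MRYL
pos 15: GGA -> G; peptide=MRYLG
pos 18: UAA -> STOP

Answer: MRYLG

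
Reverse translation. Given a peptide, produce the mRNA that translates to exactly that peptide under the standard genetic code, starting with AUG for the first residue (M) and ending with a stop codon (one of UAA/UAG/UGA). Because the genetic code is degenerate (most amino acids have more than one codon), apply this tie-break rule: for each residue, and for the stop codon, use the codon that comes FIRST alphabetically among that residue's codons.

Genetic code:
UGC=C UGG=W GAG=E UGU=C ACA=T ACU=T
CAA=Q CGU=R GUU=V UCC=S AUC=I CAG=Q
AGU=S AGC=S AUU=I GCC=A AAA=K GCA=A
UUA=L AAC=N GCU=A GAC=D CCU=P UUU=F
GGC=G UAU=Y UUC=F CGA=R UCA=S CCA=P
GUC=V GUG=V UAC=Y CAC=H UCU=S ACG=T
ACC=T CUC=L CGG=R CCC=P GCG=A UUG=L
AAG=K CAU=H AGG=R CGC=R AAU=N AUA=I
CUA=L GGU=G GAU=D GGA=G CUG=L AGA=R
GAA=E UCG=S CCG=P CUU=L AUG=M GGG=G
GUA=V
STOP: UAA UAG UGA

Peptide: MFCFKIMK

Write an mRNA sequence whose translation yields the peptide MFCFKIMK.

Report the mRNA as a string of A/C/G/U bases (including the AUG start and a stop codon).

residue 1: M -> AUG (start codon)
residue 2: F codons sorted = UUC,UUU -> pick first = UUC
residue 3: C codons sorted = UGC,UGU -> pick first = UGC
residue 4: F codons sorted = UUC,UUU -> pick first = UUC
residue 5: K codons sorted = AAA,AAG -> pick first = AAA
residue 6: I codons sorted = AUA,AUC,AUU -> pick first = AUA
residue 7: M -> AUG (only codon)
residue 8: K codons sorted = AAA,AAG -> pick first = AAA
terminator: stop codons sorted = UAA,UAG,UGA -> pick first = UAA

Answer: mRNA: AUGUUCUGCUUCAAAAUAAUGAAAUAA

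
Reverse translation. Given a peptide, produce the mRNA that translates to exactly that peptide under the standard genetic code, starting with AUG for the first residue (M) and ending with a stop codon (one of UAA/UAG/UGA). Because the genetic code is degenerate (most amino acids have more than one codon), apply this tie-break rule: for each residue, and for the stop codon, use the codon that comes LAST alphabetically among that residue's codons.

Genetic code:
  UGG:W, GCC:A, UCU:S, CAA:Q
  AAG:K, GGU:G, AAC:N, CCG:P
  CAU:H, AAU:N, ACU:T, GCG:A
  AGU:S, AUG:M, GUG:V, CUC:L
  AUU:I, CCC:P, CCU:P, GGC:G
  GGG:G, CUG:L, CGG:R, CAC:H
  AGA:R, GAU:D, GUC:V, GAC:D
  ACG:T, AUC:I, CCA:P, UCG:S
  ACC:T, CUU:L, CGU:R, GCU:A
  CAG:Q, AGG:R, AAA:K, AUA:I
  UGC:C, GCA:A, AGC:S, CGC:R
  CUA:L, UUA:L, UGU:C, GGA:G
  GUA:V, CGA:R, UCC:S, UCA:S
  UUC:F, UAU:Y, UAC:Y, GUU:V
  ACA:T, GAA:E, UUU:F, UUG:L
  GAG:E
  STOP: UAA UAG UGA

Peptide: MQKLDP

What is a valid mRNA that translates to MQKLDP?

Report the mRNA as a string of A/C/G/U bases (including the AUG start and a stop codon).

residue 1: M -> AUG (start codon)
residue 2: Q codons sorted = CAA,CAG -> pick last = CAG
residue 3: K codons sorted = AAA,AAG -> pick last = AAG
residue 4: L codons sorted = CUA,CUC,CUG,CUU,UUA,UUG -> pick last = UUG
residue 5: D codons sorted = GAC,GAU -> pick last = GAU
residue 6: P codons sorted = CCA,CCC,CCG,CCU -> pick last = CCU
terminator: stop codons sorted = UAA,UAG,UGA -> pick last = UGA

Answer: mRNA: AUGCAGAAGUUGGAUCCUUGA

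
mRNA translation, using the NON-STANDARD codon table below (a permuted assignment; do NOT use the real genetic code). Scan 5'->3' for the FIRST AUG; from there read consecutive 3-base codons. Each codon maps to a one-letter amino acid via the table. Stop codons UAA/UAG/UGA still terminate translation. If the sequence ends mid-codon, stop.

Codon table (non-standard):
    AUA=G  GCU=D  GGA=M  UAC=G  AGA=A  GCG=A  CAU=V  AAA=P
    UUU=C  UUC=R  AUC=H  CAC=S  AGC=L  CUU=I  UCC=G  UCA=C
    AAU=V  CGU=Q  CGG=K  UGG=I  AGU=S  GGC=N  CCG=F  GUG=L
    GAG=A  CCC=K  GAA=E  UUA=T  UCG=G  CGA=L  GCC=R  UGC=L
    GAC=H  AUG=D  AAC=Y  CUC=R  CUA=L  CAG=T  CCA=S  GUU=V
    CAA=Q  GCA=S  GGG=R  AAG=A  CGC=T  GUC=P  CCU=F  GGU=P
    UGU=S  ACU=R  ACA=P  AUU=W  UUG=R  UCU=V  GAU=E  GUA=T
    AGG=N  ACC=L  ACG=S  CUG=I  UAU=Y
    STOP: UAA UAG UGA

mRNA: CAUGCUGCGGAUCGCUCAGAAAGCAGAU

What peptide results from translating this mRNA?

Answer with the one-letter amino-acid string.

start AUG at pos 1
pos 1: AUG -> D; peptide=D
pos 4: CUG -> I; peptide=DI
pos 7: CGG -> K; peptide=DIK
pos 10: AUC -> H; peptide=DIKH
pos 13: GCU -> D; peptide=DIKHD
pos 16: CAG -> T; peptide=DIKHDT
pos 19: AAA -> P; peptide=DIKHDTP
pos 22: GCA -> S; peptide=DIKHDTPS
pos 25: GAU -> E; peptide=DIKHDTPSE
pos 28: only 0 nt remain (<3), stop (end of mRNA)

Answer: DIKHDTPSE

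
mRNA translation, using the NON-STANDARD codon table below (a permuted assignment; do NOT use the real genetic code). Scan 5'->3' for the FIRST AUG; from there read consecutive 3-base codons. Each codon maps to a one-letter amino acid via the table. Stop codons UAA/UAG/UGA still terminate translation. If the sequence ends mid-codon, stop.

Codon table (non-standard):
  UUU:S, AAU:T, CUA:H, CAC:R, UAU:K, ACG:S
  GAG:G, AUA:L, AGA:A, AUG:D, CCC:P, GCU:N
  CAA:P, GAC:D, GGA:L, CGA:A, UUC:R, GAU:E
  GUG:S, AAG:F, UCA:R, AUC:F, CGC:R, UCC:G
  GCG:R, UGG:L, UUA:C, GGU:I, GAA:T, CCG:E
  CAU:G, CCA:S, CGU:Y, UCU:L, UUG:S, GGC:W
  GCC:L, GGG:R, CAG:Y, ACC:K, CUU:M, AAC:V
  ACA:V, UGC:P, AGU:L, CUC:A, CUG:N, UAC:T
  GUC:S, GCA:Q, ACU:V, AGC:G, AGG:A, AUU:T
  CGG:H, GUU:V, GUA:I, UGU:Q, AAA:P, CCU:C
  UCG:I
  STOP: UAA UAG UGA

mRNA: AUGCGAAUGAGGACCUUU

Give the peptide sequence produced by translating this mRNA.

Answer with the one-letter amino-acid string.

start AUG at pos 0
pos 0: AUG -> D; peptide=D
pos 3: CGA -> A; peptide=DA
pos 6: AUG -> D; peptide=DAD
pos 9: AGG -> A; peptide=DADA
pos 12: ACC -> K; peptide=DADAK
pos 15: UUU -> S; peptide=DADAKS
pos 18: only 0 nt remain (<3), stop (end of mRNA)

Answer: DADAKS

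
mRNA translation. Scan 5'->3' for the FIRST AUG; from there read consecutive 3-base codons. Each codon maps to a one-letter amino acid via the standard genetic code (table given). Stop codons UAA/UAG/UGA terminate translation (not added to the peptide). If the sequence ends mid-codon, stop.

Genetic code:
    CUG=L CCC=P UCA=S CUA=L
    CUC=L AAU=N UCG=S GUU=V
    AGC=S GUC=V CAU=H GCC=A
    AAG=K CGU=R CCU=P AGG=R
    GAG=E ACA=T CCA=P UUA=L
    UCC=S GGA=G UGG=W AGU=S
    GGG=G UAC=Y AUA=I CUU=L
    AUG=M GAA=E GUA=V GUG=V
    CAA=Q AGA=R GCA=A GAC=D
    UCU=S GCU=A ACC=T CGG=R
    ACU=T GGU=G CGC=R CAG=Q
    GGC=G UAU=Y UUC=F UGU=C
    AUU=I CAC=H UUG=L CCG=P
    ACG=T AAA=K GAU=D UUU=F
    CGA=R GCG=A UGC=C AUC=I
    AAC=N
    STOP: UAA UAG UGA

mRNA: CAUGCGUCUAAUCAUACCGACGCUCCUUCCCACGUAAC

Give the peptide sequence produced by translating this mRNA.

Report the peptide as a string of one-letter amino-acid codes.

start AUG at pos 1
pos 1: AUG -> M; peptide=M
pos 4: CGU -> R; peptide=MR
pos 7: CUA -> L; peptide=MRL
pos 10: AUC -> I; peptide=MRLI
pos 13: AUA -> I; peptide=MRLII
pos 16: CCG -> P; peptide=MRLIIP
pos 19: ACG -> T; peptide=MRLIIPT
pos 22: CUC -> L; peptide=MRLIIPTL
pos 25: CUU -> L; peptide=MRLIIPTLL
pos 28: CCC -> P; peptide=MRLIIPTLLP
pos 31: ACG -> T; peptide=MRLIIPTLLPT
pos 34: UAA -> STOP

Answer: MRLIIPTLLPT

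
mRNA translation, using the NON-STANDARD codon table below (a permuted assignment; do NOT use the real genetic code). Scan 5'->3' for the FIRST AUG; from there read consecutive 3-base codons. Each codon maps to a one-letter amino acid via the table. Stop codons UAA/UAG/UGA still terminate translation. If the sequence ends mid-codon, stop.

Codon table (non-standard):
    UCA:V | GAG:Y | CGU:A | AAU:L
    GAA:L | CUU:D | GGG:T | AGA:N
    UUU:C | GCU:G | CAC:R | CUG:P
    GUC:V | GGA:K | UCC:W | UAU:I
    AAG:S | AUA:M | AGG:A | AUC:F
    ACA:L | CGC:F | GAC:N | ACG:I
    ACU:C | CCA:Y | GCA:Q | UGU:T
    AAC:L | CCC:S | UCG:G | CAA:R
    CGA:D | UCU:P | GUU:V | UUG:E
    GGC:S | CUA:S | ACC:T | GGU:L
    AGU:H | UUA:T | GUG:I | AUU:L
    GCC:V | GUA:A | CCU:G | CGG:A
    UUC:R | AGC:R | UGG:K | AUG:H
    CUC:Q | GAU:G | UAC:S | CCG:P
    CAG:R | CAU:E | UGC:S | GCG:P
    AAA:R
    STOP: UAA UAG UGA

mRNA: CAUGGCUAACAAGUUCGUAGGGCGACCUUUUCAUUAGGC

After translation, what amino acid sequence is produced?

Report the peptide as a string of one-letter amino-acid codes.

Answer: HGLSRATDGCE

Derivation:
start AUG at pos 1
pos 1: AUG -> H; peptide=H
pos 4: GCU -> G; peptide=HG
pos 7: AAC -> L; peptide=HGL
pos 10: AAG -> S; peptide=HGLS
pos 13: UUC -> R; peptide=HGLSR
pos 16: GUA -> A; peptide=HGLSRA
pos 19: GGG -> T; peptide=HGLSRAT
pos 22: CGA -> D; peptide=HGLSRATD
pos 25: CCU -> G; peptide=HGLSRATDG
pos 28: UUU -> C; peptide=HGLSRATDGC
pos 31: CAU -> E; peptide=HGLSRATDGCE
pos 34: UAG -> STOP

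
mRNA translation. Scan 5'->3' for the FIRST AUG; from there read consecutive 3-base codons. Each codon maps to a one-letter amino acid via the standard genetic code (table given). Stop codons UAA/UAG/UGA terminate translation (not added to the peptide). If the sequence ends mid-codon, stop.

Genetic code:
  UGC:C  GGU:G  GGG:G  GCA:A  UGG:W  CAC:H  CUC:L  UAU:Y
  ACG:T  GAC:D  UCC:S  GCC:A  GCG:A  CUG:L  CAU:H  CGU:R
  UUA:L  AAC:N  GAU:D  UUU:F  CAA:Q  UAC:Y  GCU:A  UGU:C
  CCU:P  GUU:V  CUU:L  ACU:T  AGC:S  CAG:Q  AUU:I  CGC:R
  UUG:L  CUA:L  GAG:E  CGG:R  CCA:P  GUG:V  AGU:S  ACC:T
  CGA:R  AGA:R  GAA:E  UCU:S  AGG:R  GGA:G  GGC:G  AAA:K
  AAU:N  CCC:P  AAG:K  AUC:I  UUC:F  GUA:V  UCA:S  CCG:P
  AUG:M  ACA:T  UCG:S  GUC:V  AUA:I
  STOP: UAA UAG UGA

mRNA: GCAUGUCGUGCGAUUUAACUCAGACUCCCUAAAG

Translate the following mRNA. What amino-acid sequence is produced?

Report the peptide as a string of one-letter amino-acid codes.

Answer: MSCDLTQTP

Derivation:
start AUG at pos 2
pos 2: AUG -> M; peptide=M
pos 5: UCG -> S; peptide=MS
pos 8: UGC -> C; peptide=MSC
pos 11: GAU -> D; peptide=MSCD
pos 14: UUA -> L; peptide=MSCDL
pos 17: ACU -> T; peptide=MSCDLT
pos 20: CAG -> Q; peptide=MSCDLTQ
pos 23: ACU -> T; peptide=MSCDLTQT
pos 26: CCC -> P; peptide=MSCDLTQTP
pos 29: UAA -> STOP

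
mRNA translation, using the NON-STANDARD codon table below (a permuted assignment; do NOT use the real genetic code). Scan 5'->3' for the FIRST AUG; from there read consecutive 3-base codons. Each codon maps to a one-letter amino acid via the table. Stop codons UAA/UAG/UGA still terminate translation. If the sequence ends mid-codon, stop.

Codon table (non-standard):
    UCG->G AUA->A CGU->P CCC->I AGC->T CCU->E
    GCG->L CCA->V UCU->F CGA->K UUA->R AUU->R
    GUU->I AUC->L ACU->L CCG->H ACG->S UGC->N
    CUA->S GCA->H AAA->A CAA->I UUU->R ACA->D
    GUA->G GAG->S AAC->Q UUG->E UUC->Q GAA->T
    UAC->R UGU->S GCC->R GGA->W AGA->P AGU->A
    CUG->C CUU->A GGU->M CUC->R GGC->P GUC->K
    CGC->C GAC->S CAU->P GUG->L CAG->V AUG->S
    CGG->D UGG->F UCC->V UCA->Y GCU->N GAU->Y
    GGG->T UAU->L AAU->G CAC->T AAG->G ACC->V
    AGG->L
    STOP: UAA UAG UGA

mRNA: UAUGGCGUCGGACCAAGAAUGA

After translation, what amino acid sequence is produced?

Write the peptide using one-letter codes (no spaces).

Answer: SLGSIT

Derivation:
start AUG at pos 1
pos 1: AUG -> S; peptide=S
pos 4: GCG -> L; peptide=SL
pos 7: UCG -> G; peptide=SLG
pos 10: GAC -> S; peptide=SLGS
pos 13: CAA -> I; peptide=SLGSI
pos 16: GAA -> T; peptide=SLGSIT
pos 19: UGA -> STOP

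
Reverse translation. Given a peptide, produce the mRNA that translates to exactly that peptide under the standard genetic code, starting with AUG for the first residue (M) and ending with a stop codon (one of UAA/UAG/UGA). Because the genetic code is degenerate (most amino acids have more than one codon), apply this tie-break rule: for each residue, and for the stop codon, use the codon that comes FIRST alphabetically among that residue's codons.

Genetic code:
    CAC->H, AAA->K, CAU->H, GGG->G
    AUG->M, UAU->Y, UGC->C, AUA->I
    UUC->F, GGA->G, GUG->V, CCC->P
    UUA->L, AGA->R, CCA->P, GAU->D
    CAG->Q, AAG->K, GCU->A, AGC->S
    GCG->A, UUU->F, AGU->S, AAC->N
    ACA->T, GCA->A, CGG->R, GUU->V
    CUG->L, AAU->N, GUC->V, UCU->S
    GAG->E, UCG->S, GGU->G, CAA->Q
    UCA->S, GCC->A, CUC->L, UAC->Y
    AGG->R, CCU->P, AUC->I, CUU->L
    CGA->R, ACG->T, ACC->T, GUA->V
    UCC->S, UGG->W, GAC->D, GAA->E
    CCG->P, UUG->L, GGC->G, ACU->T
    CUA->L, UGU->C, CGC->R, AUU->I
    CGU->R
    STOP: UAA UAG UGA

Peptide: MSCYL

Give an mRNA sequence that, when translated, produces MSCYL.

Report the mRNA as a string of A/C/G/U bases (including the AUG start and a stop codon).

residue 1: M -> AUG (start codon)
residue 2: S codons sorted = AGC,AGU,UCA,UCC,UCG,UCU -> pick first = AGC
residue 3: C codons sorted = UGC,UGU -> pick first = UGC
residue 4: Y codons sorted = UAC,UAU -> pick first = UAC
residue 5: L codons sorted = CUA,CUC,CUG,CUU,UUA,UUG -> pick first = CUA
terminator: stop codons sorted = UAA,UAG,UGA -> pick first = UAA

Answer: mRNA: AUGAGCUGCUACCUAUAA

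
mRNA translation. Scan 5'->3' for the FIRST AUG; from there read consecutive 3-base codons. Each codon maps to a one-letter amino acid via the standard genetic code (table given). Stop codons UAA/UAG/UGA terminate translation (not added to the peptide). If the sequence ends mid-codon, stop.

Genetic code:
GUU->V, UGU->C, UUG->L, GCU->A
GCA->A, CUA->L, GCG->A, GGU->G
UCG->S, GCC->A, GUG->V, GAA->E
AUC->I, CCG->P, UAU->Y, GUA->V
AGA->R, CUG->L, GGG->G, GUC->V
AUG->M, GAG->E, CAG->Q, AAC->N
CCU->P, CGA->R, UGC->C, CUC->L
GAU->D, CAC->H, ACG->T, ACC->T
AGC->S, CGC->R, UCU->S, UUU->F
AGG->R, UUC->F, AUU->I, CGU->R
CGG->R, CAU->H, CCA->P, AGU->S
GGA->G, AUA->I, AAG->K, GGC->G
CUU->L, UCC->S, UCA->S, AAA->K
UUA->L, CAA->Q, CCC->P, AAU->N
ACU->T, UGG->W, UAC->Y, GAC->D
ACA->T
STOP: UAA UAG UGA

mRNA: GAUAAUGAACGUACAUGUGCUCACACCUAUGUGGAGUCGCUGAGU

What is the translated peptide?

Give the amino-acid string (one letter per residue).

Answer: MNVHVLTPMWSR

Derivation:
start AUG at pos 4
pos 4: AUG -> M; peptide=M
pos 7: AAC -> N; peptide=MN
pos 10: GUA -> V; peptide=MNV
pos 13: CAU -> H; peptide=MNVH
pos 16: GUG -> V; peptide=MNVHV
pos 19: CUC -> L; peptide=MNVHVL
pos 22: ACA -> T; peptide=MNVHVLT
pos 25: CCU -> P; peptide=MNVHVLTP
pos 28: AUG -> M; peptide=MNVHVLTPM
pos 31: UGG -> W; peptide=MNVHVLTPMW
pos 34: AGU -> S; peptide=MNVHVLTPMWS
pos 37: CGC -> R; peptide=MNVHVLTPMWSR
pos 40: UGA -> STOP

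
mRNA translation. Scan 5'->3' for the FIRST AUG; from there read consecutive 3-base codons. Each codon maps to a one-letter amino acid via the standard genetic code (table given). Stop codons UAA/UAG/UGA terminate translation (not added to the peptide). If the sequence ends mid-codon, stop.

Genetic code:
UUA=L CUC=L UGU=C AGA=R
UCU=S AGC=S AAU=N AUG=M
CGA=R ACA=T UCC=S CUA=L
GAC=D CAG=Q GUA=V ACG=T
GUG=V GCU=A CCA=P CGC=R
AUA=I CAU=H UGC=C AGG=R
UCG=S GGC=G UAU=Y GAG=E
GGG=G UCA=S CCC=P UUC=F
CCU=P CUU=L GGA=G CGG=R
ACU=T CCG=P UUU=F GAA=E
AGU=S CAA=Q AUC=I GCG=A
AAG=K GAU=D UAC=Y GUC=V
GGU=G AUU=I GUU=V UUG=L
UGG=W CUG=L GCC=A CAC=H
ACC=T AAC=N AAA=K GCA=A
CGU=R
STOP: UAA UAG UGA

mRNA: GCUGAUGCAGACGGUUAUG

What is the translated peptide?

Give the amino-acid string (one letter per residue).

start AUG at pos 4
pos 4: AUG -> M; peptide=M
pos 7: CAG -> Q; peptide=MQ
pos 10: ACG -> T; peptide=MQT
pos 13: GUU -> V; peptide=MQTV
pos 16: AUG -> M; peptide=MQTVM
pos 19: only 0 nt remain (<3), stop (end of mRNA)

Answer: MQTVM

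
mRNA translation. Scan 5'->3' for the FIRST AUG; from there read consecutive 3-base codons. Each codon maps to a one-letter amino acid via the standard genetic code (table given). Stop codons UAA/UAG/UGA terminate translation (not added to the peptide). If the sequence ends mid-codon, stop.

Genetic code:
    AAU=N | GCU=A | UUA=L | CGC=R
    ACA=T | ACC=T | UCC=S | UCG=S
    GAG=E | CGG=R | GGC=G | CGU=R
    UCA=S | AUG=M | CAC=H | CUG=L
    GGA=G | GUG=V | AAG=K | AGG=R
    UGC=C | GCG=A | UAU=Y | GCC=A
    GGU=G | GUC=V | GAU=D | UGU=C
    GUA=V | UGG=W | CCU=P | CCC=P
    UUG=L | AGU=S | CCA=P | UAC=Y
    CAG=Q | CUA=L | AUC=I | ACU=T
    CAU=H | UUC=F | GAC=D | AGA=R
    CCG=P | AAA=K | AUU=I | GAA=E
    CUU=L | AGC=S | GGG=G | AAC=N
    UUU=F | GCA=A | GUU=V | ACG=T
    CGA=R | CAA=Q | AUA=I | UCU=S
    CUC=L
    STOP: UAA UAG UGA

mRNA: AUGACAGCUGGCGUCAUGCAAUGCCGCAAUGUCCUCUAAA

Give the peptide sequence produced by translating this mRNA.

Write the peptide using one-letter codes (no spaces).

Answer: MTAGVMQCRNVL

Derivation:
start AUG at pos 0
pos 0: AUG -> M; peptide=M
pos 3: ACA -> T; peptide=MT
pos 6: GCU -> A; peptide=MTA
pos 9: GGC -> G; peptide=MTAG
pos 12: GUC -> V; peptide=MTAGV
pos 15: AUG -> M; peptide=MTAGVM
pos 18: CAA -> Q; peptide=MTAGVMQ
pos 21: UGC -> C; peptide=MTAGVMQC
pos 24: CGC -> R; peptide=MTAGVMQCR
pos 27: AAU -> N; peptide=MTAGVMQCRN
pos 30: GUC -> V; peptide=MTAGVMQCRNV
pos 33: CUC -> L; peptide=MTAGVMQCRNVL
pos 36: UAA -> STOP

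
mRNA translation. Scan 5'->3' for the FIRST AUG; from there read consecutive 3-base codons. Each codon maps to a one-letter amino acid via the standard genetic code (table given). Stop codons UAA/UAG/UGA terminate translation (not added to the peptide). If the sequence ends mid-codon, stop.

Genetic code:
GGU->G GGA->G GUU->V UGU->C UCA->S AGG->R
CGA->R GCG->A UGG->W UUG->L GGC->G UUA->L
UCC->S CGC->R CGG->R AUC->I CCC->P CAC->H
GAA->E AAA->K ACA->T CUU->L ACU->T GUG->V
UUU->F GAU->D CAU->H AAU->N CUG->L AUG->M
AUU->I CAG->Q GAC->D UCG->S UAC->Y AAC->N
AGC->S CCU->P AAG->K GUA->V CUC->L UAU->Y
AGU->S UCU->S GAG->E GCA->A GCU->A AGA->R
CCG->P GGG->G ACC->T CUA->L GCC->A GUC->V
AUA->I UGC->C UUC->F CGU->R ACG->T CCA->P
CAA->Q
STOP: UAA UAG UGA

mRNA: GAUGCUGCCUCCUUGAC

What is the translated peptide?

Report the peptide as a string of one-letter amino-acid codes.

start AUG at pos 1
pos 1: AUG -> M; peptide=M
pos 4: CUG -> L; peptide=ML
pos 7: CCU -> P; peptide=MLP
pos 10: CCU -> P; peptide=MLPP
pos 13: UGA -> STOP

Answer: MLPP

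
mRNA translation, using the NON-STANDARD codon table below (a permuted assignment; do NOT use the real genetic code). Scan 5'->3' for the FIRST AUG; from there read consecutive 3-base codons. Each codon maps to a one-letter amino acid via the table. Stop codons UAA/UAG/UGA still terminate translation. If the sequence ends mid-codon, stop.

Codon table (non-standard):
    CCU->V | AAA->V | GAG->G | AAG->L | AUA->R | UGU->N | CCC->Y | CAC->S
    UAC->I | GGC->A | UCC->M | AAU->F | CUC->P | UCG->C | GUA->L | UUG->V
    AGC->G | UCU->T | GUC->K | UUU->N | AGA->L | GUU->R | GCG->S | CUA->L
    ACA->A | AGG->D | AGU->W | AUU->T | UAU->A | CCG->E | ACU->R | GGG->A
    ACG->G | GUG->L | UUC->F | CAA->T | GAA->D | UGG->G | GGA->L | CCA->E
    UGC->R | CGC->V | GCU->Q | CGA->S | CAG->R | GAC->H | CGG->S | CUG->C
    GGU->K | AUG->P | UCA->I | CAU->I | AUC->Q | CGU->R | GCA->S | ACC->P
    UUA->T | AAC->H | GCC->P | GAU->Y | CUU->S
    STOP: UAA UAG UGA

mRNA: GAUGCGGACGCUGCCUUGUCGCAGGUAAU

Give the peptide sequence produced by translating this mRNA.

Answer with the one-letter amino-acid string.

start AUG at pos 1
pos 1: AUG -> P; peptide=P
pos 4: CGG -> S; peptide=PS
pos 7: ACG -> G; peptide=PSG
pos 10: CUG -> C; peptide=PSGC
pos 13: CCU -> V; peptide=PSGCV
pos 16: UGU -> N; peptide=PSGCVN
pos 19: CGC -> V; peptide=PSGCVNV
pos 22: AGG -> D; peptide=PSGCVNVD
pos 25: UAA -> STOP

Answer: PSGCVNVD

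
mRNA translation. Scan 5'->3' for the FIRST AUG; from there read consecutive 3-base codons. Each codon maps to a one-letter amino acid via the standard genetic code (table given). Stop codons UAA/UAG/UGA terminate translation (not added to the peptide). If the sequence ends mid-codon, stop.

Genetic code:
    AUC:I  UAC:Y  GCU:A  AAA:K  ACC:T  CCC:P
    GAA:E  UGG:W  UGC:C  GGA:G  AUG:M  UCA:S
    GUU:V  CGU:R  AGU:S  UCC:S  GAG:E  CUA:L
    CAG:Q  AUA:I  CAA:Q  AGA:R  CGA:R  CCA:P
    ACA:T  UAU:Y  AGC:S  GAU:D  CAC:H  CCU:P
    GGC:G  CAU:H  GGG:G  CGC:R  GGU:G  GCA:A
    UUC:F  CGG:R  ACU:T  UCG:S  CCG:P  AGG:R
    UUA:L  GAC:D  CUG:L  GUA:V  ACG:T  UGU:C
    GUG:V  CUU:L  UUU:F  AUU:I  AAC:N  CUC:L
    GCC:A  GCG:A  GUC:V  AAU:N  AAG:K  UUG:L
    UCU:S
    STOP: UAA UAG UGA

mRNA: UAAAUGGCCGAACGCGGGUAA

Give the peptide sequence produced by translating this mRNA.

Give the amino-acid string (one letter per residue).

Answer: MAERG

Derivation:
start AUG at pos 3
pos 3: AUG -> M; peptide=M
pos 6: GCC -> A; peptide=MA
pos 9: GAA -> E; peptide=MAE
pos 12: CGC -> R; peptide=MAER
pos 15: GGG -> G; peptide=MAERG
pos 18: UAA -> STOP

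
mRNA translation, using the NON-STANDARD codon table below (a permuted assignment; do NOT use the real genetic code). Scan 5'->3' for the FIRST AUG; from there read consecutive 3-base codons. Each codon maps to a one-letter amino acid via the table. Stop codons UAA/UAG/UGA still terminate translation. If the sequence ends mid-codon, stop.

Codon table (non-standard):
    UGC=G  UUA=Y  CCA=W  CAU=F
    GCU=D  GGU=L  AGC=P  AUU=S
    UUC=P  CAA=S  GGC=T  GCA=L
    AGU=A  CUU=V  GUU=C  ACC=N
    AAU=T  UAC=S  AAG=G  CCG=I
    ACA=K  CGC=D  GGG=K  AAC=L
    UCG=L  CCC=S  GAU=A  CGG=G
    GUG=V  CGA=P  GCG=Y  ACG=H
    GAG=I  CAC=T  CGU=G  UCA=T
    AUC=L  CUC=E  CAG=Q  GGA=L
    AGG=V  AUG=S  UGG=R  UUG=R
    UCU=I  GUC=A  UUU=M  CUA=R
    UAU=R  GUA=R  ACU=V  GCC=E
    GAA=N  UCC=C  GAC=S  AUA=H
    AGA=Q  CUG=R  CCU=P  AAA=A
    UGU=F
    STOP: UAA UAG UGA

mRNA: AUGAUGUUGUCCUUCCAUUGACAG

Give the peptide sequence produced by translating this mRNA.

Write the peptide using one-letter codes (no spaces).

Answer: SSRCPF

Derivation:
start AUG at pos 0
pos 0: AUG -> S; peptide=S
pos 3: AUG -> S; peptide=SS
pos 6: UUG -> R; peptide=SSR
pos 9: UCC -> C; peptide=SSRC
pos 12: UUC -> P; peptide=SSRCP
pos 15: CAU -> F; peptide=SSRCPF
pos 18: UGA -> STOP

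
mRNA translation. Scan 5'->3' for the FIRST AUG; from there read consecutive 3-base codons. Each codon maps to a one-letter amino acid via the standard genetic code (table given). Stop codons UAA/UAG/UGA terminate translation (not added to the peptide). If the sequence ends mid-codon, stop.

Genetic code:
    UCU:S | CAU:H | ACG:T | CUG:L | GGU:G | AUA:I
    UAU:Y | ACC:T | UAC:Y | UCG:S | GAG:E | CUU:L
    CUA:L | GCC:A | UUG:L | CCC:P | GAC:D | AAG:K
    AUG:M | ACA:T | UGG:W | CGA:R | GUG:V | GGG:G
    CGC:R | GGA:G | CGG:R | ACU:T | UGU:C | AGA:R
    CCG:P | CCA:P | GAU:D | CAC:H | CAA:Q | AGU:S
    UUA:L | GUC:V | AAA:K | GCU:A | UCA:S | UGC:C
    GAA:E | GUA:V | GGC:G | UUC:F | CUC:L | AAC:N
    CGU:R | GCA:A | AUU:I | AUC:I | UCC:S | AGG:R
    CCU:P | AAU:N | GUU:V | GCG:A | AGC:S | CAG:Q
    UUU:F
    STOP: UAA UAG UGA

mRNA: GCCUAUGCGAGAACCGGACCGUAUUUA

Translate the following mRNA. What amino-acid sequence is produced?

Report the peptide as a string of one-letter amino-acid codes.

start AUG at pos 4
pos 4: AUG -> M; peptide=M
pos 7: CGA -> R; peptide=MR
pos 10: GAA -> E; peptide=MRE
pos 13: CCG -> P; peptide=MREP
pos 16: GAC -> D; peptide=MREPD
pos 19: CGU -> R; peptide=MREPDR
pos 22: AUU -> I; peptide=MREPDRI
pos 25: only 2 nt remain (<3), stop (end of mRNA)

Answer: MREPDRI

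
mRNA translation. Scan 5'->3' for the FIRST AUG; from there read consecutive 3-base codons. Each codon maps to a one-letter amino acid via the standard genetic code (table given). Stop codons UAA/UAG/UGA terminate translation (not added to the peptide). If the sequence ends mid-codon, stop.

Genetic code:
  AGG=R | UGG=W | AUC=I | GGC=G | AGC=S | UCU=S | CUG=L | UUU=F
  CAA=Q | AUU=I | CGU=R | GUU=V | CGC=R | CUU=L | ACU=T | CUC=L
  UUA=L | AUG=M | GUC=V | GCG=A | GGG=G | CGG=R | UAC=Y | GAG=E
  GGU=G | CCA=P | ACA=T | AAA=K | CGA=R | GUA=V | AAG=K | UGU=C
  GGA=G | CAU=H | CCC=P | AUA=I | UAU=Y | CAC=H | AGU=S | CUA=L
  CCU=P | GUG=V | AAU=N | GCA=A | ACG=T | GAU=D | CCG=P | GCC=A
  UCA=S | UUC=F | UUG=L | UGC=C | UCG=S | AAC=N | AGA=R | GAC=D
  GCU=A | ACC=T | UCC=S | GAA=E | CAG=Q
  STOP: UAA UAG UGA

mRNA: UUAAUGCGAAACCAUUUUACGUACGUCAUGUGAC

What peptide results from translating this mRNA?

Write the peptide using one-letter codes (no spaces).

Answer: MRNHFTYVM

Derivation:
start AUG at pos 3
pos 3: AUG -> M; peptide=M
pos 6: CGA -> R; peptide=MR
pos 9: AAC -> N; peptide=MRN
pos 12: CAU -> H; peptide=MRNH
pos 15: UUU -> F; peptide=MRNHF
pos 18: ACG -> T; peptide=MRNHFT
pos 21: UAC -> Y; peptide=MRNHFTY
pos 24: GUC -> V; peptide=MRNHFTYV
pos 27: AUG -> M; peptide=MRNHFTYVM
pos 30: UGA -> STOP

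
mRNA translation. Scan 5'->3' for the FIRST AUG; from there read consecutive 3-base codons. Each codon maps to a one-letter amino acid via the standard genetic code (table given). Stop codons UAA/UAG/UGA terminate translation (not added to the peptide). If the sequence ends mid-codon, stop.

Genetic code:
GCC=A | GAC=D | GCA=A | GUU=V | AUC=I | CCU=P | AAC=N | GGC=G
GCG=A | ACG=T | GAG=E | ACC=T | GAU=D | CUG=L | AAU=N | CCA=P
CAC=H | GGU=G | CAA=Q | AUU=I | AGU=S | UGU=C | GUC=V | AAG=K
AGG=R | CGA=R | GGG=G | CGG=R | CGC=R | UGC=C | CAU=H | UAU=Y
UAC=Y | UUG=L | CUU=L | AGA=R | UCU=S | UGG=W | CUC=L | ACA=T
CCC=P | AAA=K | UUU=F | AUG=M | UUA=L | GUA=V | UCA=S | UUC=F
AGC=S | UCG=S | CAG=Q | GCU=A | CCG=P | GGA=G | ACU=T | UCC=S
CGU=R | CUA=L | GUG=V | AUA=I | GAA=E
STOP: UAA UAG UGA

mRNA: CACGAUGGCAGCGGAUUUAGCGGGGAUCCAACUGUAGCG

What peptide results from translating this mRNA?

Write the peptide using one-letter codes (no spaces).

Answer: MAADLAGIQL

Derivation:
start AUG at pos 4
pos 4: AUG -> M; peptide=M
pos 7: GCA -> A; peptide=MA
pos 10: GCG -> A; peptide=MAA
pos 13: GAU -> D; peptide=MAAD
pos 16: UUA -> L; peptide=MAADL
pos 19: GCG -> A; peptide=MAADLA
pos 22: GGG -> G; peptide=MAADLAG
pos 25: AUC -> I; peptide=MAADLAGI
pos 28: CAA -> Q; peptide=MAADLAGIQ
pos 31: CUG -> L; peptide=MAADLAGIQL
pos 34: UAG -> STOP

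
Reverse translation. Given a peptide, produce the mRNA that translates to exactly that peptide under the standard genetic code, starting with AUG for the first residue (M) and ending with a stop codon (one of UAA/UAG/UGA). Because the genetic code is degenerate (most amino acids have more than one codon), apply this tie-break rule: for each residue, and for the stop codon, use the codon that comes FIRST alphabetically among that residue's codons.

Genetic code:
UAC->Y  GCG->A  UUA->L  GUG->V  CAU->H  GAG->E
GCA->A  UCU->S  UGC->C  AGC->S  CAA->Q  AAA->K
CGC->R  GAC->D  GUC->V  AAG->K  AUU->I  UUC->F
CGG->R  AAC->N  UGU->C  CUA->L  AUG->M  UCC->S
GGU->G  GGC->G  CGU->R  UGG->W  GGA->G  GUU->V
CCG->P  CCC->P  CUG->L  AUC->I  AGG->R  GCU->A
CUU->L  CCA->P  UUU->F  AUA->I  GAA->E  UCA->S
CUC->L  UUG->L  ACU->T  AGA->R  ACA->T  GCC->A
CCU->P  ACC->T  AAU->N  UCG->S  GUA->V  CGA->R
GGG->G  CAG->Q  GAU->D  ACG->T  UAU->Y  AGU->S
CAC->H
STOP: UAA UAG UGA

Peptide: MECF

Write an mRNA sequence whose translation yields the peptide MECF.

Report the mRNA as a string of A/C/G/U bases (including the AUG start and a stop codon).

Answer: mRNA: AUGGAAUGCUUCUAA

Derivation:
residue 1: M -> AUG (start codon)
residue 2: E codons sorted = GAA,GAG -> pick first = GAA
residue 3: C codons sorted = UGC,UGU -> pick first = UGC
residue 4: F codons sorted = UUC,UUU -> pick first = UUC
terminator: stop codons sorted = UAA,UAG,UGA -> pick first = UAA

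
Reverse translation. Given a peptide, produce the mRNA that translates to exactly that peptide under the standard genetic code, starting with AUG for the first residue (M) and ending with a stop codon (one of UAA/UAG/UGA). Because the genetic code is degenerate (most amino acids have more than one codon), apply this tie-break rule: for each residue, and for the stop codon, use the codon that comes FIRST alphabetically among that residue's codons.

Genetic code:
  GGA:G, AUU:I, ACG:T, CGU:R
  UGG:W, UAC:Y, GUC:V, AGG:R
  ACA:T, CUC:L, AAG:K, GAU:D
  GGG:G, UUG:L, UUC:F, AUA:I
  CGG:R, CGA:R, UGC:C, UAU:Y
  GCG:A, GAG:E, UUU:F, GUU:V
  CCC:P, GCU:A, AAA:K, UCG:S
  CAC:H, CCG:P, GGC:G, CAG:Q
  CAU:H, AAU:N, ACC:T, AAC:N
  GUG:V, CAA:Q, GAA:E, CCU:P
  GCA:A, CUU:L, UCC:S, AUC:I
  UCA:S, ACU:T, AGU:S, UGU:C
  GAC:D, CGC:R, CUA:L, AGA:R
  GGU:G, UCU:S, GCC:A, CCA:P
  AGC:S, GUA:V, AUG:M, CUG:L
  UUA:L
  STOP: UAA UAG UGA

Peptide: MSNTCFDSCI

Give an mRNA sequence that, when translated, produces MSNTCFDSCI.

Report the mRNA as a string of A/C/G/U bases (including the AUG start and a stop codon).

residue 1: M -> AUG (start codon)
residue 2: S codons sorted = AGC,AGU,UCA,UCC,UCG,UCU -> pick first = AGC
residue 3: N codons sorted = AAC,AAU -> pick first = AAC
residue 4: T codons sorted = ACA,ACC,ACG,ACU -> pick first = ACA
residue 5: C codons sorted = UGC,UGU -> pick first = UGC
residue 6: F codons sorted = UUC,UUU -> pick first = UUC
residue 7: D codons sorted = GAC,GAU -> pick first = GAC
residue 8: S codons sorted = AGC,AGU,UCA,UCC,UCG,UCU -> pick first = AGC
residue 9: C codons sorted = UGC,UGU -> pick first = UGC
residue 10: I codons sorted = AUA,AUC,AUU -> pick first = AUA
terminator: stop codons sorted = UAA,UAG,UGA -> pick first = UAA

Answer: mRNA: AUGAGCAACACAUGCUUCGACAGCUGCAUAUAA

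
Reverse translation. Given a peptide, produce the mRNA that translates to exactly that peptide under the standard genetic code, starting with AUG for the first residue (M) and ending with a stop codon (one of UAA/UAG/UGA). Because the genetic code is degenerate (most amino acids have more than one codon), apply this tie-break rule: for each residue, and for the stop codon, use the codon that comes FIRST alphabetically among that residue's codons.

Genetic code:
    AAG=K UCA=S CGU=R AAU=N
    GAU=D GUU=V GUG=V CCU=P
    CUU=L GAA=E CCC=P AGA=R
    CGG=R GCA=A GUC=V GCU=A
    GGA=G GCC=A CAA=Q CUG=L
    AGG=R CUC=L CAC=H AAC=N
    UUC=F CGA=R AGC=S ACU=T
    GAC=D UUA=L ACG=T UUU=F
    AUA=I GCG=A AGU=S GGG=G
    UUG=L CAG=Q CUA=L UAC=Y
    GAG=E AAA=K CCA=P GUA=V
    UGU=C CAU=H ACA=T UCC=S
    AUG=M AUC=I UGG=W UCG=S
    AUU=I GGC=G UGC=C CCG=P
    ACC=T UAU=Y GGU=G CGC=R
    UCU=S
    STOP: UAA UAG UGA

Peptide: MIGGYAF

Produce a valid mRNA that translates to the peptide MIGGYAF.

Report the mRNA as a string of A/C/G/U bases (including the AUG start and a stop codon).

Answer: mRNA: AUGAUAGGAGGAUACGCAUUCUAA

Derivation:
residue 1: M -> AUG (start codon)
residue 2: I codons sorted = AUA,AUC,AUU -> pick first = AUA
residue 3: G codons sorted = GGA,GGC,GGG,GGU -> pick first = GGA
residue 4: G codons sorted = GGA,GGC,GGG,GGU -> pick first = GGA
residue 5: Y codons sorted = UAC,UAU -> pick first = UAC
residue 6: A codons sorted = GCA,GCC,GCG,GCU -> pick first = GCA
residue 7: F codons sorted = UUC,UUU -> pick first = UUC
terminator: stop codons sorted = UAA,UAG,UGA -> pick first = UAA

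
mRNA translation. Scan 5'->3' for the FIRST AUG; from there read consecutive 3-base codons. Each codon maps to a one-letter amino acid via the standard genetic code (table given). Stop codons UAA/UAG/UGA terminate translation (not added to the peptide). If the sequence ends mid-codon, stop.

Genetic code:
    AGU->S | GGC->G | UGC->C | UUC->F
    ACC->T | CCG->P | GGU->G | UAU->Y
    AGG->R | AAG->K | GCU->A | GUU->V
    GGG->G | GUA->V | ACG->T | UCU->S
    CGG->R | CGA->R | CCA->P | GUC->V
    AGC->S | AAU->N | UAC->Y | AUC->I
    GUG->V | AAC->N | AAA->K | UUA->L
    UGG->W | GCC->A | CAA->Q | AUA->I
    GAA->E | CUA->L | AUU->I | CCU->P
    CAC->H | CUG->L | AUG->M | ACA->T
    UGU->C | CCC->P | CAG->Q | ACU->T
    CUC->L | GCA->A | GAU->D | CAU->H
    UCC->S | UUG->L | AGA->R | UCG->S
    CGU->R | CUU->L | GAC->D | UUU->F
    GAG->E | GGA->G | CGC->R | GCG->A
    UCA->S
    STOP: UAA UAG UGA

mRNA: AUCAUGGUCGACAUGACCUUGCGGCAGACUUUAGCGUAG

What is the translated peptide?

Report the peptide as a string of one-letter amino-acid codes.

start AUG at pos 3
pos 3: AUG -> M; peptide=M
pos 6: GUC -> V; peptide=MV
pos 9: GAC -> D; peptide=MVD
pos 12: AUG -> M; peptide=MVDM
pos 15: ACC -> T; peptide=MVDMT
pos 18: UUG -> L; peptide=MVDMTL
pos 21: CGG -> R; peptide=MVDMTLR
pos 24: CAG -> Q; peptide=MVDMTLRQ
pos 27: ACU -> T; peptide=MVDMTLRQT
pos 30: UUA -> L; peptide=MVDMTLRQTL
pos 33: GCG -> A; peptide=MVDMTLRQTLA
pos 36: UAG -> STOP

Answer: MVDMTLRQTLA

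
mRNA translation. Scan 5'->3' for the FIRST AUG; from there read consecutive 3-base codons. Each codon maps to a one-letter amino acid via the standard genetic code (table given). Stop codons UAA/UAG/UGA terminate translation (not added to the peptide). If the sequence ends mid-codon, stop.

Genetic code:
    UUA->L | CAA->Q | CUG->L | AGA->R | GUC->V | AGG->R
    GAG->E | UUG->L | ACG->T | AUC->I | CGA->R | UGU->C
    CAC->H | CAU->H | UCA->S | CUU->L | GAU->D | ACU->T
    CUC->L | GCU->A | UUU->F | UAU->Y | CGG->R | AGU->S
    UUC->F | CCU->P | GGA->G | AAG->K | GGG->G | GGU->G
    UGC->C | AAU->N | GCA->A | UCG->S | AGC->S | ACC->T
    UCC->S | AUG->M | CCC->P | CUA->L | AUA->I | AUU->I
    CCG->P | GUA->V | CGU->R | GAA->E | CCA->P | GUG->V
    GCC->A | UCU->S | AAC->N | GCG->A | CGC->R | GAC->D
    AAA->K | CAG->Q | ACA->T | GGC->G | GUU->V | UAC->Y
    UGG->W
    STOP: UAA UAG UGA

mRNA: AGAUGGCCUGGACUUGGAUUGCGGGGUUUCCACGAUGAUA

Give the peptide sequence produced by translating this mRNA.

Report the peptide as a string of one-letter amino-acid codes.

Answer: MAWTWIAGFPR

Derivation:
start AUG at pos 2
pos 2: AUG -> M; peptide=M
pos 5: GCC -> A; peptide=MA
pos 8: UGG -> W; peptide=MAW
pos 11: ACU -> T; peptide=MAWT
pos 14: UGG -> W; peptide=MAWTW
pos 17: AUU -> I; peptide=MAWTWI
pos 20: GCG -> A; peptide=MAWTWIA
pos 23: GGG -> G; peptide=MAWTWIAG
pos 26: UUU -> F; peptide=MAWTWIAGF
pos 29: CCA -> P; peptide=MAWTWIAGFP
pos 32: CGA -> R; peptide=MAWTWIAGFPR
pos 35: UGA -> STOP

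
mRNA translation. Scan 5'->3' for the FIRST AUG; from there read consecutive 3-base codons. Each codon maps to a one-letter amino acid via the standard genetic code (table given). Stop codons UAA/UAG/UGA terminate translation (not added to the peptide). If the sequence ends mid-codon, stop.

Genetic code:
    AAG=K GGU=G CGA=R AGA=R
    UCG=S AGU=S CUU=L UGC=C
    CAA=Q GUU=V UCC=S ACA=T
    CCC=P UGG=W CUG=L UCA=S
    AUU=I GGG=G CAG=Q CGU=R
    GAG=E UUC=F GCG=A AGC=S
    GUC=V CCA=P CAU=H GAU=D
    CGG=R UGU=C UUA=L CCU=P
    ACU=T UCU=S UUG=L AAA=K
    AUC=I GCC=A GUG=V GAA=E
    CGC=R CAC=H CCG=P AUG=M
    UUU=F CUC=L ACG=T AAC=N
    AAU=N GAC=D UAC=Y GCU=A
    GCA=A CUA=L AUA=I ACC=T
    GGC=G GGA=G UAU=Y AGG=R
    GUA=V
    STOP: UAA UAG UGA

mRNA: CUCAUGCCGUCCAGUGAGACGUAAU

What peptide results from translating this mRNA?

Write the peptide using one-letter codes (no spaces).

start AUG at pos 3
pos 3: AUG -> M; peptide=M
pos 6: CCG -> P; peptide=MP
pos 9: UCC -> S; peptide=MPS
pos 12: AGU -> S; peptide=MPSS
pos 15: GAG -> E; peptide=MPSSE
pos 18: ACG -> T; peptide=MPSSET
pos 21: UAA -> STOP

Answer: MPSSET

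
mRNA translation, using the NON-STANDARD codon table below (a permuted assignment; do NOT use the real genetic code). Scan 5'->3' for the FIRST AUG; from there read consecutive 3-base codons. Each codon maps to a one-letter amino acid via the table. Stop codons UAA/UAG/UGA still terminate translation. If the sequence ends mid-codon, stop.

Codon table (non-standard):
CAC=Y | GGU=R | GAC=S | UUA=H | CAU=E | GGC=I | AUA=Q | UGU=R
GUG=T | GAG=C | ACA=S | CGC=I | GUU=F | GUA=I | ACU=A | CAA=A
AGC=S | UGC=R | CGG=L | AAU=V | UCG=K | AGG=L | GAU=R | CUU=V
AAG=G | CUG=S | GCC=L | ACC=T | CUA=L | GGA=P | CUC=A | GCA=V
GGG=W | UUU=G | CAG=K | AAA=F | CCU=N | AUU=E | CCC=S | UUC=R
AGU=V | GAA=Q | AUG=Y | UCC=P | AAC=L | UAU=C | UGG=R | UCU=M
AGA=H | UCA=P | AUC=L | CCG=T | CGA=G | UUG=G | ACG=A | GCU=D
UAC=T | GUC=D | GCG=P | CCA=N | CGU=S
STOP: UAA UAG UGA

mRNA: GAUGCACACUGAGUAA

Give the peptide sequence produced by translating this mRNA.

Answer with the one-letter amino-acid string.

start AUG at pos 1
pos 1: AUG -> Y; peptide=Y
pos 4: CAC -> Y; peptide=YY
pos 7: ACU -> A; peptide=YYA
pos 10: GAG -> C; peptide=YYAC
pos 13: UAA -> STOP

Answer: YYAC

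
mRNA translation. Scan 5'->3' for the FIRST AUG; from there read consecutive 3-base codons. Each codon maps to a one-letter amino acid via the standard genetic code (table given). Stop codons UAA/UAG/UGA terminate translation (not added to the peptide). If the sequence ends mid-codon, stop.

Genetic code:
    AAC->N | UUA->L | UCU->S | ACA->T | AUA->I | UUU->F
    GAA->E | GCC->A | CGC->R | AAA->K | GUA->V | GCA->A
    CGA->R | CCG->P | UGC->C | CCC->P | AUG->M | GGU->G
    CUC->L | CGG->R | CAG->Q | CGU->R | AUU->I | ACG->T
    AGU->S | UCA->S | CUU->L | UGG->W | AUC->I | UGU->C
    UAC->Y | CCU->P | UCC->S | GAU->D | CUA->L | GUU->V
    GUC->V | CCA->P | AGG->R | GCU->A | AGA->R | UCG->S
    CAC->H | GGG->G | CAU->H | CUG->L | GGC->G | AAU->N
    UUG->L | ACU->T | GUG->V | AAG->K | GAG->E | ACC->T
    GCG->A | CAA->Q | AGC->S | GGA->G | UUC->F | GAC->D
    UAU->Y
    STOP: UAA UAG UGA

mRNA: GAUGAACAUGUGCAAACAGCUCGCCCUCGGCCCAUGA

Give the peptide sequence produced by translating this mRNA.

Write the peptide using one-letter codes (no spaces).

start AUG at pos 1
pos 1: AUG -> M; peptide=M
pos 4: AAC -> N; peptide=MN
pos 7: AUG -> M; peptide=MNM
pos 10: UGC -> C; peptide=MNMC
pos 13: AAA -> K; peptide=MNMCK
pos 16: CAG -> Q; peptide=MNMCKQ
pos 19: CUC -> L; peptide=MNMCKQL
pos 22: GCC -> A; peptide=MNMCKQLA
pos 25: CUC -> L; peptide=MNMCKQLAL
pos 28: GGC -> G; peptide=MNMCKQLALG
pos 31: CCA -> P; peptide=MNMCKQLALGP
pos 34: UGA -> STOP

Answer: MNMCKQLALGP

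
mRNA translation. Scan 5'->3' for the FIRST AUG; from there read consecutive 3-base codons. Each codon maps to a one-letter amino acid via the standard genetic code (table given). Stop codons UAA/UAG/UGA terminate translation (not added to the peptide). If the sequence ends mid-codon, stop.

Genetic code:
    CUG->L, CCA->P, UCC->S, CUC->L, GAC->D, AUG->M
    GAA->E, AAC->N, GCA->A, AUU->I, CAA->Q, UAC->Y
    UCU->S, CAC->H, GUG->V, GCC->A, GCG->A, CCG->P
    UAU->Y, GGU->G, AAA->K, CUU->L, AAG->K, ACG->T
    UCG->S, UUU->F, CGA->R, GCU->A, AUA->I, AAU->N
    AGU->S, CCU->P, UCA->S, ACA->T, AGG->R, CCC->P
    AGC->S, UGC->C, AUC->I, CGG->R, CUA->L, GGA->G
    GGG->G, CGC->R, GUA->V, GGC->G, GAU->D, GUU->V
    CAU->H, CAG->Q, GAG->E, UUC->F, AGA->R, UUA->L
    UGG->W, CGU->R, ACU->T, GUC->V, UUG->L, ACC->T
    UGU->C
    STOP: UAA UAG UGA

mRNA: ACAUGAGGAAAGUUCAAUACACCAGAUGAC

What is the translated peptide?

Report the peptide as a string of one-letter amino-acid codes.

Answer: MRKVQYTR

Derivation:
start AUG at pos 2
pos 2: AUG -> M; peptide=M
pos 5: AGG -> R; peptide=MR
pos 8: AAA -> K; peptide=MRK
pos 11: GUU -> V; peptide=MRKV
pos 14: CAA -> Q; peptide=MRKVQ
pos 17: UAC -> Y; peptide=MRKVQY
pos 20: ACC -> T; peptide=MRKVQYT
pos 23: AGA -> R; peptide=MRKVQYTR
pos 26: UGA -> STOP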